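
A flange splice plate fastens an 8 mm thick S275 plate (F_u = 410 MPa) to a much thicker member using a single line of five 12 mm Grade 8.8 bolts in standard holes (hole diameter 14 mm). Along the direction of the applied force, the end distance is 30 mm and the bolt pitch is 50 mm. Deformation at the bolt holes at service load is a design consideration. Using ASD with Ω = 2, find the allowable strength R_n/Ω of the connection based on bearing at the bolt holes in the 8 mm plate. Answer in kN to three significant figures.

234 kN

Per bolt r_n = 1.2 l_c t F_u ≤ 2.4 d t F_u; upper limit = 2.4 × 12 × 8 × 410 / 1000 = 94.46 kN.
Edge bolt: l_c = 30 − 14/2 = 23 mm → 1.2 × 23 × 8 × 410 / 1000 = 90.53 → r_n = 90.53 kN.
Interior bolts: l_c = 50 − 14 = 36 mm → 1.2 × 36 × 8 × 410 / 1000 = 141.7 → r_n = 94.46 kN.
R_n = 1 × 90.53 + 4 × 94.46 = 468.4 kN.
Allowable strength R_n/Ω = 468.4 / 2 = 234 kN.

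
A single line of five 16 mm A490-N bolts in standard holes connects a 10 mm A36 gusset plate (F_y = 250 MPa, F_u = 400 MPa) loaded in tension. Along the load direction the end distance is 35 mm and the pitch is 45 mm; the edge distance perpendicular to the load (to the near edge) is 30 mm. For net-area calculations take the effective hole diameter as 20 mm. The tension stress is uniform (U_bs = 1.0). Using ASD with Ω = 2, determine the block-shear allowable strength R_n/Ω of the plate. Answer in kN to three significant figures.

190 kN

Shear plane L_v = 35 + 4·45 = 215 mm; A_gv = 215 × 10 = 2150 mm².
A_nv = (215 − 4.5·20) × 10 = 1250 mm².
A_nt = (30 − 0.5·20) × 10 = 200 mm².
0.6 F_u A_nv = 300 kN; 0.6 F_y A_gv = 322.5 kN → shear rupture governs the shear term.
R_n = 300 + 1.0 × 400 × 200 / 1000 = 380 kN.
Allowable strength R_n/Ω = 380 / 2 = 190 kN.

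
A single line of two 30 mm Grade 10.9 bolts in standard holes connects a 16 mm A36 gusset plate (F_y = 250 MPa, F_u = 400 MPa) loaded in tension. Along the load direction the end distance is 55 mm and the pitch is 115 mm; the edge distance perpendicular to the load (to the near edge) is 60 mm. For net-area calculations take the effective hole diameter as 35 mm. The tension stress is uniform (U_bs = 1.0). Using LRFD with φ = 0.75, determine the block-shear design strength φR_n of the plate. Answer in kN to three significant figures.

510 kN

Shear plane L_v = 55 + 1·115 = 170 mm; A_gv = 170 × 16 = 2720 mm².
A_nv = (170 − 1.5·35) × 16 = 1880 mm².
A_nt = (60 − 0.5·35) × 16 = 680 mm².
0.6 F_u A_nv = 451.2 kN; 0.6 F_y A_gv = 408 kN → shear yielding governs the shear term.
R_n = 408 + 1.0 × 400 × 680 / 1000 = 680 kN.
Design strength φR_n = 0.75 × 680 = 510 kN.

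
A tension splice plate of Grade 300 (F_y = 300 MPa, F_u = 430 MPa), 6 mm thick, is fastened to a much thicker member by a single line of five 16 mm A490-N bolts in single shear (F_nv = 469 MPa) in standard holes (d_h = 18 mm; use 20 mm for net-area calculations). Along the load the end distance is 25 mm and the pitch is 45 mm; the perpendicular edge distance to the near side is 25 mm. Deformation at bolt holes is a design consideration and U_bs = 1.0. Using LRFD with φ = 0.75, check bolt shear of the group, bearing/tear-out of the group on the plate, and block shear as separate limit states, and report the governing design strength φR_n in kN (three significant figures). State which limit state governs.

163 kN (block shear governs)

Bolt shear: A_b = π·16²/4 = 201.1 mm²; R_n = 469 × 201.1 × 5 × 1 / 1000 = 471.5 kN → 0.75 × 471.5 = 354 kN.
Bearing: edge l_c = 16, r_n = 49.54 kN; interior l_c = 27, r_n = 83.59 kN; R_n = 49.54 + 4·83.59 = 383.9 kN → 288 kN.
Block shear: A_gv = 1230, A_nv = 690, A_nt = 90 mm²; R_n = min(0.6F_uA_nv, 0.6F_yA_gv) + U_bs·F_u·A_nt = 216.7 kN → 163 kN.
Block shear governs: 163 kN.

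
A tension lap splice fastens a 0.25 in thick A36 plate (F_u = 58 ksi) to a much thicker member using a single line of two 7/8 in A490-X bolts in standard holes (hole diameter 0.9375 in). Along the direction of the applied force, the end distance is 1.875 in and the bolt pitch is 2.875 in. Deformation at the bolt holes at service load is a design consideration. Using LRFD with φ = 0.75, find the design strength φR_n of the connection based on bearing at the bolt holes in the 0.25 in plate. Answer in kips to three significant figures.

41.2 kips

Per bolt r_n = 1.2 l_c t F_u ≤ 2.4 d t F_u; upper limit = 2.4 × 0.875 × 0.25 × 58 = 30.45 kips.
Edge bolt: l_c = 1.875 − 0.9375/2 = 1.406 in → 1.2 × 1.406 × 0.25 × 58 = 24.47 → r_n = 24.47 kips.
Interior bolts: l_c = 2.875 − 0.9375 = 1.938 in → 1.2 × 1.938 × 0.25 × 58 = 33.71 → r_n = 30.45 kips.
R_n = 1 × 24.47 + 1 × 30.45 = 54.92 kips.
Design strength φR_n = 0.75 × 54.92 = 41.2 kips.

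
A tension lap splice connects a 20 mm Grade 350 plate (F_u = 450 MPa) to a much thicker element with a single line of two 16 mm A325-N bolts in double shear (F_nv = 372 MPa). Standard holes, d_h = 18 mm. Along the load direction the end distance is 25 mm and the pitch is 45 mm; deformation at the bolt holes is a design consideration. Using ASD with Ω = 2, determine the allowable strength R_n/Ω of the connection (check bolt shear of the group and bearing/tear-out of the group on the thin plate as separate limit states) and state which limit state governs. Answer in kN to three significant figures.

Bolt shear: A_b = π·16²/4 = 201.1 mm²; R_n = 372 × 201.1 × 2 × 2 / 1000 = 299.2 kN → 299.2 / 2 = 150 kN.
Bearing (1.2 l_c t F_u ≤ 2.4 d t F_u): upper limit = 2.4·16·20·450 / 1000 = 345.6 kN.
  Edge l_c = 25 − 18/2 = 16 → r_n = 172.8 kN; interior l_c = 45 − 18 = 27 → r_n = 291.6 kN.
  R_n,bearing = 1·172.8 + 1·291.6 = 464.4 kN → 464.4 / 2 = 232 kN.
Bolt shear governs: 150 kN.

150 kN (bolt shear governs)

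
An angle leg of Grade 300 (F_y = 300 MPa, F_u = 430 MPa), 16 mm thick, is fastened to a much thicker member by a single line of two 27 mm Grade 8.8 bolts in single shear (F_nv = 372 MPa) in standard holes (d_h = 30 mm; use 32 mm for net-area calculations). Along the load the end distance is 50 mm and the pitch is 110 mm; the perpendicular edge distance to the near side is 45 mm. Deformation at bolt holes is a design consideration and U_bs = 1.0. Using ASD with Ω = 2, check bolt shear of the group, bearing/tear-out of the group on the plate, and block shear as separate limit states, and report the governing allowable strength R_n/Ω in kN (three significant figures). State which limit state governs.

213 kN (bolt shear governs)

Bolt shear: A_b = π·27²/4 = 572.6 mm²; R_n = 372 × 572.6 × 2 × 1 / 1000 = 426 kN → 426 / 2 = 213 kN.
Bearing: edge l_c = 35, r_n = 289 kN; interior l_c = 80, r_n = 445.8 kN; R_n = 289 + 1·445.8 = 734.8 kN → 367 kN.
Block shear: A_gv = 2560, A_nv = 1792, A_nt = 464 mm²; R_n = min(0.6F_uA_nv, 0.6F_yA_gv) + U_bs·F_u·A_nt = 660.3 kN → 330 kN.
Bolt shear governs: 213 kN.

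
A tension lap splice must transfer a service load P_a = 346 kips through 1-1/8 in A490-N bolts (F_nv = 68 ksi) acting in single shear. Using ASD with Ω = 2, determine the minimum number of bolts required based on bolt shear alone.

A_b = π·1.125²/4 = 0.994 in².
Per-bolt allowable strength R_n/Ω = 68 × 0.994 × 1 / 2 = 33.8 kips.
n ≥ 346 / 33.8 = 10.24 → use 11 bolts.

11 bolts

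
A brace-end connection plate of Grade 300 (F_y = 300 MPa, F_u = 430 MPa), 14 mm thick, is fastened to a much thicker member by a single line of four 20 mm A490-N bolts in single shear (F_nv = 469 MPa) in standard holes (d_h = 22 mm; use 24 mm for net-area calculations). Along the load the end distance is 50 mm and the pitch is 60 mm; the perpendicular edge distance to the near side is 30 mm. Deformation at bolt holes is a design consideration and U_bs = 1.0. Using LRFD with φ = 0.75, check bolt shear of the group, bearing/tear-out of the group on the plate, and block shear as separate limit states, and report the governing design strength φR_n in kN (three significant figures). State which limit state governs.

442 kN (bolt shear governs)

Bolt shear: A_b = π·20²/4 = 314.2 mm²; R_n = 469 × 314.2 × 4 × 1 / 1000 = 589.4 kN → 0.75 × 589.4 = 442 kN.
Bearing: edge l_c = 39, r_n = 281.7 kN; interior l_c = 38, r_n = 274.5 kN; R_n = 281.7 + 3·274.5 = 1105 kN → 829 kN.
Block shear: A_gv = 3220, A_nv = 2044, A_nt = 252 mm²; R_n = min(0.6F_uA_nv, 0.6F_yA_gv) + U_bs·F_u·A_nt = 635.7 kN → 477 kN.
Bolt shear governs: 442 kN.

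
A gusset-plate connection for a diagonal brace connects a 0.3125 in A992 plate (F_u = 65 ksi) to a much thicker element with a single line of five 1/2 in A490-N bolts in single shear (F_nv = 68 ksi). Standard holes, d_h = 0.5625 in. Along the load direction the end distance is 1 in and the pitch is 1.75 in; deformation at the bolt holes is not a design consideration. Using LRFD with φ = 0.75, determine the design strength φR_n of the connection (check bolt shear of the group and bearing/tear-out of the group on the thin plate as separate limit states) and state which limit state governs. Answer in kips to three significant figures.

Bolt shear: A_b = π·0.5²/4 = 0.1963 in²; R_n = 68 × 0.1963 × 5 × 1 = 66.76 kips → 0.75 × 66.76 = 50.1 kips.
Bearing (1.5 l_c t F_u ≤ 3.0 d t F_u): upper limit = 3.0·0.5·0.3125·65 = 30.47 kips.
  Edge l_c = 1 − 0.5625/2 = 0.7188 → r_n = 21.9 kips; interior l_c = 1.75 − 0.5625 = 1.188 → r_n = 30.47 kips.
  R_n,bearing = 1·21.9 + 4·30.47 = 143.8 kips → 0.75 × 143.8 = 108 kips.
Bolt shear governs: 50.1 kips.

50.1 kips (bolt shear governs)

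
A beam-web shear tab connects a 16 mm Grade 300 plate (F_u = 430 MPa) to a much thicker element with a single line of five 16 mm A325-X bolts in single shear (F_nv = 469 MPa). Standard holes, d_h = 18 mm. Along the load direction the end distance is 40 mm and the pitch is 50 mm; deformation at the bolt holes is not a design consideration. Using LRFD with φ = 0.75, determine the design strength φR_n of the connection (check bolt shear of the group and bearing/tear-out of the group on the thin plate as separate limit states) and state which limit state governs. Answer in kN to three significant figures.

354 kN (bolt shear governs)

Bolt shear: A_b = π·16²/4 = 201.1 mm²; R_n = 469 × 201.1 × 5 × 1 / 1000 = 471.5 kN → 0.75 × 471.5 = 354 kN.
Bearing (1.5 l_c t F_u ≤ 3.0 d t F_u): upper limit = 3.0·16·16·430 / 1000 = 330.2 kN.
  Edge l_c = 40 − 18/2 = 31 → r_n = 319.9 kN; interior l_c = 50 − 18 = 32 → r_n = 330.2 kN.
  R_n,bearing = 1·319.9 + 4·330.2 = 1641 kN → 0.75 × 1641 = 1230 kN.
Bolt shear governs: 354 kN.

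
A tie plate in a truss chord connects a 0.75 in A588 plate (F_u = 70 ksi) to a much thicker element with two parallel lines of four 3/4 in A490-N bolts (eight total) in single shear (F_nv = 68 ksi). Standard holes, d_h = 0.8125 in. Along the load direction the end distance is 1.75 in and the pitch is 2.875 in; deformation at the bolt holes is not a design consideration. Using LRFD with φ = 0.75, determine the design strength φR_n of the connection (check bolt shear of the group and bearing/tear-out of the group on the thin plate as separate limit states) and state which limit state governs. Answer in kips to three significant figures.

Bolt shear: A_b = π·0.75²/4 = 0.4418 in²; R_n = 68 × 0.4418 × 8 × 1 = 240.3 kips → 0.75 × 240.3 = 180 kips.
Bearing (1.5 l_c t F_u ≤ 3.0 d t F_u): upper limit = 3.0·0.75·0.75·70 = 118.1 kips.
  Edge l_c = 1.75 − 0.8125/2 = 1.344 → r_n = 105.8 kips; interior l_c = 2.875 − 0.8125 = 2.062 → r_n = 118.1 kips.
  R_n,bearing = 2·105.8 + 6·118.1 = 920.4 kips → 0.75 × 920.4 = 690 kips.
Bolt shear governs: 180 kips.

180 kips (bolt shear governs)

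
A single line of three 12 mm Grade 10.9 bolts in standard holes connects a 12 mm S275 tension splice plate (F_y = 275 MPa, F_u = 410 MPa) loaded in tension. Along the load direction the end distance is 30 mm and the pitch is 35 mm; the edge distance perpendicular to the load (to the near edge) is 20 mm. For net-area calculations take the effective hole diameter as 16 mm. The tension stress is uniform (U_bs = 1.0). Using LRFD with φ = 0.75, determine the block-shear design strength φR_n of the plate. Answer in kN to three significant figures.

Shear plane L_v = 30 + 2·35 = 100 mm; A_gv = 100 × 12 = 1200 mm².
A_nv = (100 − 2.5·16) × 12 = 720 mm².
A_nt = (20 − 0.5·16) × 12 = 144 mm².
0.6 F_u A_nv = 177.1 kN; 0.6 F_y A_gv = 198 kN → shear rupture governs the shear term.
R_n = 177.1 + 1.0 × 410 × 144 / 1000 = 236.2 kN.
Design strength φR_n = 0.75 × 236.2 = 177 kN.

177 kN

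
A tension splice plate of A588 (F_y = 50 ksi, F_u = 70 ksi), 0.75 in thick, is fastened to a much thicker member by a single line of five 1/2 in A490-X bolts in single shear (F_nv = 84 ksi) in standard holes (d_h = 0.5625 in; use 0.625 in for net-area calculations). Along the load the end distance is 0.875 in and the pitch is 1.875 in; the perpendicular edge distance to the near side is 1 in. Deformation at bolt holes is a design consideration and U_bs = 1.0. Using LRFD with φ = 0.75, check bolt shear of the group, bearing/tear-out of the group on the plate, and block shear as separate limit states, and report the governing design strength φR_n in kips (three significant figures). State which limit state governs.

61.9 kips (bolt shear governs)

Bolt shear: A_b = π·0.5²/4 = 0.1963 in²; R_n = 84 × 0.1963 × 5 × 1 = 82.47 kips → 0.75 × 82.47 = 61.9 kips.
Bearing: edge l_c = 0.5938, r_n = 37.41 kips; interior l_c = 1.312, r_n = 63 kips; R_n = 37.41 + 4·63 = 289.4 kips → 217 kips.
Block shear: A_gv = 6.281, A_nv = 4.172, A_nt = 0.5156 in²; R_n = min(0.6F_uA_nv, 0.6F_yA_gv) + U_bs·F_u·A_nt = 211.3 kips → 158 kips.
Bolt shear governs: 61.9 kips.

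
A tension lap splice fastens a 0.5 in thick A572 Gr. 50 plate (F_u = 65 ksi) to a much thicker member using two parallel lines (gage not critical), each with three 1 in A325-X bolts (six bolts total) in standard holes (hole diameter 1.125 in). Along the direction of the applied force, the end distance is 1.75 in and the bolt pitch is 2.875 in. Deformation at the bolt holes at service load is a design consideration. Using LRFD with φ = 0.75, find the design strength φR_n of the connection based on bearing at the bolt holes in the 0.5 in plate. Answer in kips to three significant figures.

Per bolt r_n = 1.2 l_c t F_u ≤ 2.4 d t F_u; upper limit = 2.4 × 1 × 0.5 × 65 = 78 kips.
Edge bolt: l_c = 1.75 − 1.125/2 = 1.188 in → 1.2 × 1.188 × 0.5 × 65 = 46.31 → r_n = 46.31 kips.
Interior bolts: l_c = 2.875 − 1.125 = 1.75 in → 1.2 × 1.75 × 0.5 × 65 = 68.25 → r_n = 68.25 kips.
R_n = 2 × 46.31 + 4 × 68.25 = 365.6 kips.
Design strength φR_n = 0.75 × 365.6 = 274 kips.

274 kips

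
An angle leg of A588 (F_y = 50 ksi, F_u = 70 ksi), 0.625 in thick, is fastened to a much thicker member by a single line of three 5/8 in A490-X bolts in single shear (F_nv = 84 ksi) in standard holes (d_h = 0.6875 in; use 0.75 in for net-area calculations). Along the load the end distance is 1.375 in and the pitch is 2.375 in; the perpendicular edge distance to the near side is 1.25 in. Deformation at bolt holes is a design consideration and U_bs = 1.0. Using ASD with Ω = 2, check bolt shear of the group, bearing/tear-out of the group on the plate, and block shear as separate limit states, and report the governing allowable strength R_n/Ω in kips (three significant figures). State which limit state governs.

Bolt shear: A_b = π·0.625²/4 = 0.3068 in²; R_n = 84 × 0.3068 × 3 × 1 = 77.31 kips → 77.31 / 2 = 38.7 kips.
Bearing: edge l_c = 1.031, r_n = 54.14 kips; interior l_c = 1.688, r_n = 65.62 kips; R_n = 54.14 + 2·65.62 = 185.4 kips → 92.7 kips.
Block shear: A_gv = 3.828, A_nv = 2.656, A_nt = 0.5469 in²; R_n = min(0.6F_uA_nv, 0.6F_yA_gv) + U_bs·F_u·A_nt = 149.8 kips → 74.9 kips.
Bolt shear governs: 38.7 kips.

38.7 kips (bolt shear governs)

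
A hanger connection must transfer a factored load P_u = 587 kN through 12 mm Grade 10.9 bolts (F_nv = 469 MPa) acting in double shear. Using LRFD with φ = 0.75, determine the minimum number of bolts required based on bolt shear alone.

A_b = π·12²/4 = 113.1 mm².
Per-bolt design strength φR_n = 0.75 × 469 × 113.1 × 2 / 1000 = 79.56 kN.
n ≥ 587 / 79.56 = 7.378 → use 8 bolts.

8 bolts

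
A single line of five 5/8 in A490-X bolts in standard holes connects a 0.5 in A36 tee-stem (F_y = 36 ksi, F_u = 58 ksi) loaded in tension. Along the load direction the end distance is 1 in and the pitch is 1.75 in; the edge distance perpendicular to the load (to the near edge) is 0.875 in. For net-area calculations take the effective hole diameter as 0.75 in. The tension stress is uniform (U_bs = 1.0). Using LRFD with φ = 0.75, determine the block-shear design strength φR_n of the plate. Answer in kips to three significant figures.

71.2 kips

Shear plane L_v = 1 + 4·1.75 = 8 in; A_gv = 8 × 0.5 = 4 in².
A_nv = (8 − 4.5·0.75) × 0.5 = 2.312 in².
A_nt = (0.875 − 0.5·0.75) × 0.5 = 0.25 in².
0.6 F_u A_nv = 80.47 kips; 0.6 F_y A_gv = 86.4 kips → shear rupture governs the shear term.
R_n = 80.47 + 1.0 × 58 × 0.25 = 94.97 kips.
Design strength φR_n = 0.75 × 94.97 = 71.2 kips.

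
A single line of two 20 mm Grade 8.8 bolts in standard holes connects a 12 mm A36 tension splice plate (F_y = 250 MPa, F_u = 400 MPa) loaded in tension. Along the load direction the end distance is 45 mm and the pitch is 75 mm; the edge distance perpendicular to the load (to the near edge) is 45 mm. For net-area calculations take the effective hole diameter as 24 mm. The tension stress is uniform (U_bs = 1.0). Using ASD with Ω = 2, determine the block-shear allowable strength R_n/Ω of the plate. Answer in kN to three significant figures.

Shear plane L_v = 45 + 1·75 = 120 mm; A_gv = 120 × 12 = 1440 mm².
A_nv = (120 − 1.5·24) × 12 = 1008 mm².
A_nt = (45 − 0.5·24) × 12 = 396 mm².
0.6 F_u A_nv = 241.9 kN; 0.6 F_y A_gv = 216 kN → shear yielding governs the shear term.
R_n = 216 + 1.0 × 400 × 396 / 1000 = 374.4 kN.
Allowable strength R_n/Ω = 374.4 / 2 = 187 kN.

187 kN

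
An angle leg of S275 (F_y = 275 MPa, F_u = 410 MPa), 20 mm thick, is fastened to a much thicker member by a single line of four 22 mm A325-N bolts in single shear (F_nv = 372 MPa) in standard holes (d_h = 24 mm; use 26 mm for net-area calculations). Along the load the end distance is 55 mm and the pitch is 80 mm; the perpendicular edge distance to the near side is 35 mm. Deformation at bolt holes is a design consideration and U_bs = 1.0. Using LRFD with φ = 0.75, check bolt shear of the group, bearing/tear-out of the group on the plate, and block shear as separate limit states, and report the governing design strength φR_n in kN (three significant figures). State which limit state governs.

424 kN (bolt shear governs)

Bolt shear: A_b = π·22²/4 = 380.1 mm²; R_n = 372 × 380.1 × 4 × 1 / 1000 = 565.6 kN → 0.75 × 565.6 = 424 kN.
Bearing: edge l_c = 43, r_n = 423.1 kN; interior l_c = 56, r_n = 433 kN; R_n = 423.1 + 3·433 = 1722 kN → 1290 kN.
Block shear: A_gv = 5900, A_nv = 4080, A_nt = 440 mm²; R_n = min(0.6F_uA_nv, 0.6F_yA_gv) + U_bs·F_u·A_nt = 1154 kN → 865 kN.
Bolt shear governs: 424 kN.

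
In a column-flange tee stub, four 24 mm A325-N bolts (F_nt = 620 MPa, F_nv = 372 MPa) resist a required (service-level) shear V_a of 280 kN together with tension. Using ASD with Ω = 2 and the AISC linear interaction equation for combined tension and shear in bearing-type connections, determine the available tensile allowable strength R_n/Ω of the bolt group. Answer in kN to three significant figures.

A_b = π·24²/4 = 452.4 mm²; f_rv = 280 × 1000 / (4 × 452.4) = 154.7 MPa.
F'_nt = 1.3 F_nt − (Ω F_nt / F_nv) f_rv = 1.3·620 − (2·620/372)·154.7 = 290.2 MPa, capped at F_nt → F'_nt = 290.2 MPa.
R_n = F'_nt · A_b · n = 290.2 × 452.4 × 4 / 1000 = 525.2 kN.
Allowable strength R_n/Ω = 525.2 / 2 = 263 kN.

263 kN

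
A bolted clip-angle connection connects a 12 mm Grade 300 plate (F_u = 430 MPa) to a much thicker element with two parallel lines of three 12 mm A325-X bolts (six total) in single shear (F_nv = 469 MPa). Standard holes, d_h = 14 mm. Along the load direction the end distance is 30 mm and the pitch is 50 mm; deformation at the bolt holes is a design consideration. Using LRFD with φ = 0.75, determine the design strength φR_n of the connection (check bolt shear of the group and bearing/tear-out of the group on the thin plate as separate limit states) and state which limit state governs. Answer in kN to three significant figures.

Bolt shear: A_b = π·12²/4 = 113.1 mm²; R_n = 469 × 113.1 × 6 × 1 / 1000 = 318.3 kN → 0.75 × 318.3 = 239 kN.
Bearing (1.2 l_c t F_u ≤ 2.4 d t F_u): upper limit = 2.4·12·12·430 / 1000 = 148.6 kN.
  Edge l_c = 30 − 14/2 = 23 → r_n = 142.4 kN; interior l_c = 50 − 14 = 36 → r_n = 148.6 kN.
  R_n,bearing = 2·142.4 + 4·148.6 = 879.3 kN → 0.75 × 879.3 = 659 kN.
Bolt shear governs: 239 kN.

239 kN (bolt shear governs)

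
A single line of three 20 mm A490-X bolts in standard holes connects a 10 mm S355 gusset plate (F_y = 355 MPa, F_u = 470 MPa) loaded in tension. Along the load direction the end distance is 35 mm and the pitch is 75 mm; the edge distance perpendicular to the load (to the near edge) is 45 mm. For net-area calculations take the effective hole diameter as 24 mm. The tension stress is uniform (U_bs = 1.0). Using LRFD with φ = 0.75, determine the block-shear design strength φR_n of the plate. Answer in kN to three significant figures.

381 kN

Shear plane L_v = 35 + 2·75 = 185 mm; A_gv = 185 × 10 = 1850 mm².
A_nv = (185 − 2.5·24) × 10 = 1250 mm².
A_nt = (45 − 0.5·24) × 10 = 330 mm².
0.6 F_u A_nv = 352.5 kN; 0.6 F_y A_gv = 394.1 kN → shear rupture governs the shear term.
R_n = 352.5 + 1.0 × 470 × 330 / 1000 = 507.6 kN.
Design strength φR_n = 0.75 × 507.6 = 381 kN.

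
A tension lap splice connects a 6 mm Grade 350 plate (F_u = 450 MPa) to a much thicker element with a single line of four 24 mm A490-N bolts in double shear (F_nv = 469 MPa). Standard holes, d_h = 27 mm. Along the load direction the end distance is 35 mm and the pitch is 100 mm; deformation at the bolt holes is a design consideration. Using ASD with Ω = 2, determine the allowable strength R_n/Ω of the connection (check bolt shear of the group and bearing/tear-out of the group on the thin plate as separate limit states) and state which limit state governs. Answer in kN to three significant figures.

Bolt shear: A_b = π·24²/4 = 452.4 mm²; R_n = 469 × 452.4 × 4 × 2 / 1000 = 1697 kN → 1697 / 2 = 849 kN.
Bearing (1.2 l_c t F_u ≤ 2.4 d t F_u): upper limit = 2.4·24·6·450 / 1000 = 155.5 kN.
  Edge l_c = 35 − 27/2 = 21.5 → r_n = 69.66 kN; interior l_c = 100 − 27 = 73 → r_n = 155.5 kN.
  R_n,bearing = 1·69.66 + 3·155.5 = 536.2 kN → 536.2 / 2 = 268 kN.
Bearing governs: 268 kN.

268 kN (bearing governs)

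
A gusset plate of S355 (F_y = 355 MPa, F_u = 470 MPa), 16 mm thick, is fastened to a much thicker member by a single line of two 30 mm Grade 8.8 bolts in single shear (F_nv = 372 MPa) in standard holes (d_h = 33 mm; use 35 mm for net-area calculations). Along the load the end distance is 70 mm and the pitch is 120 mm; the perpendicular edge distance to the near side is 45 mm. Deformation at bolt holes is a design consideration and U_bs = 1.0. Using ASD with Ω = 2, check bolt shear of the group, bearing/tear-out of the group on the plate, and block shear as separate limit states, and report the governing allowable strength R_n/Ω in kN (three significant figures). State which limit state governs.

263 kN (bolt shear governs)

Bolt shear: A_b = π·30²/4 = 706.9 mm²; R_n = 372 × 706.9 × 2 × 1 / 1000 = 525.9 kN → 525.9 / 2 = 263 kN.
Bearing: edge l_c = 53.5, r_n = 482.8 kN; interior l_c = 87, r_n = 541.4 kN; R_n = 482.8 + 1·541.4 = 1024 kN → 512 kN.
Block shear: A_gv = 3040, A_nv = 2200, A_nt = 440 mm²; R_n = min(0.6F_uA_nv, 0.6F_yA_gv) + U_bs·F_u·A_nt = 827.2 kN → 414 kN.
Bolt shear governs: 263 kN.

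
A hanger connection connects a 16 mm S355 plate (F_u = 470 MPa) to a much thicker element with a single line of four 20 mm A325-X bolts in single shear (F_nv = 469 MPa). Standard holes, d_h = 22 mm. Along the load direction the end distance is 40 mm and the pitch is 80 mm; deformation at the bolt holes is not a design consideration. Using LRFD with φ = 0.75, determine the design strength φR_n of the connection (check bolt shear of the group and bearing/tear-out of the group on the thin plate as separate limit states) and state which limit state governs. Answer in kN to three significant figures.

442 kN (bolt shear governs)

Bolt shear: A_b = π·20²/4 = 314.2 mm²; R_n = 469 × 314.2 × 4 × 1 / 1000 = 589.4 kN → 0.75 × 589.4 = 442 kN.
Bearing (1.5 l_c t F_u ≤ 3.0 d t F_u): upper limit = 3.0·20·16·470 / 1000 = 451.2 kN.
  Edge l_c = 40 − 22/2 = 29 → r_n = 327.1 kN; interior l_c = 80 − 22 = 58 → r_n = 451.2 kN.
  R_n,bearing = 1·327.1 + 3·451.2 = 1681 kN → 0.75 × 1681 = 1260 kN.
Bolt shear governs: 442 kN.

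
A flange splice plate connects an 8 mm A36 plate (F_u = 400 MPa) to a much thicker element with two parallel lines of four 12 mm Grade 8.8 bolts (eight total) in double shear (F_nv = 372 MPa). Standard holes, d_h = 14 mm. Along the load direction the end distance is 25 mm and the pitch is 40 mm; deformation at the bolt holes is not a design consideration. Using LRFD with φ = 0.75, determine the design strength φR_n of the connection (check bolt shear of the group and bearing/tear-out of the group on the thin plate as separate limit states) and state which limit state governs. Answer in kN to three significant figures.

Bolt shear: A_b = π·12²/4 = 113.1 mm²; R_n = 372 × 113.1 × 8 × 2 / 1000 = 673.2 kN → 0.75 × 673.2 = 505 kN.
Bearing (1.5 l_c t F_u ≤ 3.0 d t F_u): upper limit = 3.0·12·8·400 / 1000 = 115.2 kN.
  Edge l_c = 25 − 14/2 = 18 → r_n = 86.4 kN; interior l_c = 40 − 14 = 26 → r_n = 115.2 kN.
  R_n,bearing = 2·86.4 + 6·115.2 = 864 kN → 0.75 × 864 = 648 kN.
Bolt shear governs: 505 kN.

505 kN (bolt shear governs)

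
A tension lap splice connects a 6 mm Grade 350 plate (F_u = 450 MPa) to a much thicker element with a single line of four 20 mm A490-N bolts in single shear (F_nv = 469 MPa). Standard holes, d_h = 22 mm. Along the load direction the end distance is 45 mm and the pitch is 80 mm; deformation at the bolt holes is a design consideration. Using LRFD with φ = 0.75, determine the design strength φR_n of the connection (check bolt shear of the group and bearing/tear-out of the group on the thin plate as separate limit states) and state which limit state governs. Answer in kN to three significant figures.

374 kN (bearing governs)

Bolt shear: A_b = π·20²/4 = 314.2 mm²; R_n = 469 × 314.2 × 4 × 1 / 1000 = 589.4 kN → 0.75 × 589.4 = 442 kN.
Bearing (1.2 l_c t F_u ≤ 2.4 d t F_u): upper limit = 2.4·20·6·450 / 1000 = 129.6 kN.
  Edge l_c = 45 − 22/2 = 34 → r_n = 110.2 kN; interior l_c = 80 − 22 = 58 → r_n = 129.6 kN.
  R_n,bearing = 1·110.2 + 3·129.6 = 499 kN → 0.75 × 499 = 374 kN.
Bearing governs: 374 kN.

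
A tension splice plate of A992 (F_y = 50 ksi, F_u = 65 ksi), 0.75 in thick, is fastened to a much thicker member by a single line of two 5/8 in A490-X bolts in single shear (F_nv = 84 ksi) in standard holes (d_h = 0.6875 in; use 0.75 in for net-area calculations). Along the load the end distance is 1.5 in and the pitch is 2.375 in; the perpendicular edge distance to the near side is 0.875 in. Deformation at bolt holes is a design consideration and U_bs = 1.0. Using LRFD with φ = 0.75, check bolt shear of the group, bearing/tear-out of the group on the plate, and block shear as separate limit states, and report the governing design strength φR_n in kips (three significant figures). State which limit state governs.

38.7 kips (bolt shear governs)

Bolt shear: A_b = π·0.625²/4 = 0.3068 in²; R_n = 84 × 0.3068 × 2 × 1 = 51.54 kips → 0.75 × 51.54 = 38.7 kips.
Bearing: edge l_c = 1.156, r_n = 67.64 kips; interior l_c = 1.688, r_n = 73.12 kips; R_n = 67.64 + 1·73.12 = 140.8 kips → 106 kips.
Block shear: A_gv = 2.906, A_nv = 2.062, A_nt = 0.375 in²; R_n = min(0.6F_uA_nv, 0.6F_yA_gv) + U_bs·F_u·A_nt = 104.8 kips → 78.6 kips.
Bolt shear governs: 38.7 kips.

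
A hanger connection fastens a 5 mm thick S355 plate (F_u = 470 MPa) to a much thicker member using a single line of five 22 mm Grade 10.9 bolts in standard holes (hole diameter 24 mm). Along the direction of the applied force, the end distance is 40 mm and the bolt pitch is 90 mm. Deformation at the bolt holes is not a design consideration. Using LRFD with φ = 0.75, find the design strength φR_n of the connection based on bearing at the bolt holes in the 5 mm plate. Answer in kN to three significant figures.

539 kN

Per bolt r_n = 1.5 l_c t F_u ≤ 3.0 d t F_u; upper limit = 3.0 × 22 × 5 × 470 / 1000 = 155.1 kN.
Edge bolt: l_c = 40 − 24/2 = 28 mm → 1.5 × 28 × 5 × 470 / 1000 = 98.7 → r_n = 98.7 kN.
Interior bolts: l_c = 90 − 24 = 66 mm → 1.5 × 66 × 5 × 470 / 1000 = 232.7 → r_n = 155.1 kN.
R_n = 1 × 98.7 + 4 × 155.1 = 719.1 kN.
Design strength φR_n = 0.75 × 719.1 = 539 kN.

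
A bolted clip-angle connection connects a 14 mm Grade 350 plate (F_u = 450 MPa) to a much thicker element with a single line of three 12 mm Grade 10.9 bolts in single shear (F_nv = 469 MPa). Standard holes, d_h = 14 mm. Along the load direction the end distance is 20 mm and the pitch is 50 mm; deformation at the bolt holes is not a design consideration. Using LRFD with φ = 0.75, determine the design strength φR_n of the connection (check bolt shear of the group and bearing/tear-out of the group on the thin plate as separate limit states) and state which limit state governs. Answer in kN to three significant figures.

Bolt shear: A_b = π·12²/4 = 113.1 mm²; R_n = 469 × 113.1 × 3 × 1 / 1000 = 159.1 kN → 0.75 × 159.1 = 119 kN.
Bearing (1.5 l_c t F_u ≤ 3.0 d t F_u): upper limit = 3.0·12·14·450 / 1000 = 226.8 kN.
  Edge l_c = 20 − 14/2 = 13 → r_n = 122.9 kN; interior l_c = 50 − 14 = 36 → r_n = 226.8 kN.
  R_n,bearing = 1·122.9 + 2·226.8 = 576.5 kN → 0.75 × 576.5 = 432 kN.
Bolt shear governs: 119 kN.

119 kN (bolt shear governs)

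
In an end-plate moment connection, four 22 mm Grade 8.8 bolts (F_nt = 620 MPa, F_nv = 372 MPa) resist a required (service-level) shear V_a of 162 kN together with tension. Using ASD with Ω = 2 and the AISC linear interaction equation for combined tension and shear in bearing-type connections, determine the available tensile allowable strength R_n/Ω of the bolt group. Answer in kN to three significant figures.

A_b = π·22²/4 = 380.1 mm²; f_rv = 162 × 1000 / (4 × 380.1) = 106.5 MPa.
F'_nt = 1.3 F_nt − (Ω F_nt / F_nv) f_rv = 1.3·620 − (2·620/372)·106.5 = 450.9 MPa, capped at F_nt → F'_nt = 450.9 MPa.
R_n = F'_nt · A_b · n = 450.9 × 380.1 × 4 / 1000 = 685.5 kN.
Allowable strength R_n/Ω = 685.5 / 2 = 343 kN.

343 kN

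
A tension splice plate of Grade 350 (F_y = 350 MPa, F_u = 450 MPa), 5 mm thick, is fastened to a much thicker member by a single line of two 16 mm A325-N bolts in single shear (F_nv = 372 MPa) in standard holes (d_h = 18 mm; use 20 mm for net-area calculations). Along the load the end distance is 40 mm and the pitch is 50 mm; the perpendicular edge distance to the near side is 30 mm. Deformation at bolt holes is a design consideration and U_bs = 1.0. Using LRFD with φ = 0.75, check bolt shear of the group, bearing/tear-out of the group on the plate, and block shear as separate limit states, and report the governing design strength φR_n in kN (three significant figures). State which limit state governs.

Bolt shear: A_b = π·16²/4 = 201.1 mm²; R_n = 372 × 201.1 × 2 × 1 / 1000 = 149.6 kN → 0.75 × 149.6 = 112 kN.
Bearing: edge l_c = 31, r_n = 83.7 kN; interior l_c = 32, r_n = 86.4 kN; R_n = 83.7 + 1·86.4 = 170.1 kN → 128 kN.
Block shear: A_gv = 450, A_nv = 300, A_nt = 100 mm²; R_n = min(0.6F_uA_nv, 0.6F_yA_gv) + U_bs·F_u·A_nt = 126 kN → 94.5 kN.
Block shear governs: 94.5 kN.

94.5 kN (block shear governs)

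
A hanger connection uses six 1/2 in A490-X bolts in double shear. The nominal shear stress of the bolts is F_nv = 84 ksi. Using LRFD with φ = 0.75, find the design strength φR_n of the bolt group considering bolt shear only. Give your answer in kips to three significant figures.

A_b = π × 0.5² / 4 = 0.1963 in².
R_n = F_nv · A_b · n · n_s = 84 × 0.1963 × 6 × 2 = 197.9 kips.
Design strength φR_n = 0.75 × 197.9 = 148 kips.

148 kips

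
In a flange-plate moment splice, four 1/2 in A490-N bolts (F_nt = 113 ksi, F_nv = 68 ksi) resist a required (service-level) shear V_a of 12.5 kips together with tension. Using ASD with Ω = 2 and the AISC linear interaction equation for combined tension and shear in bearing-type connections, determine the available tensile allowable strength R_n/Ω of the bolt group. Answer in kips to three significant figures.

A_b = π·0.5²/4 = 0.1963 in²; f_rv = 12.5 / (4 × 0.1963) = 15.92 ksi.
F'_nt = 1.3 F_nt − (Ω F_nt / F_nv) f_rv = 1.3·113 − (2·113/68)·15.92 = 94 ksi, capped at F_nt → F'_nt = 94 ksi.
R_n = F'_nt · A_b · n = 94 × 0.1963 × 4 = 73.83 kips.
Allowable strength R_n/Ω = 73.83 / 2 = 36.9 kips.

36.9 kips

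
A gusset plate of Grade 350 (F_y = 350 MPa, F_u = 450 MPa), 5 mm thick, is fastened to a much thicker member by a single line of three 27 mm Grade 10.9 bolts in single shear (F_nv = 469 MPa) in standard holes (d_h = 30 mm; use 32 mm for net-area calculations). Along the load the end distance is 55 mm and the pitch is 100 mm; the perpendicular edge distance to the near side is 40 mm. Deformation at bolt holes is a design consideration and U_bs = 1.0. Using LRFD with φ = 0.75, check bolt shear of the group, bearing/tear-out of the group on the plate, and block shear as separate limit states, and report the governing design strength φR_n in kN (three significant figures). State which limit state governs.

218 kN (block shear governs)

Bolt shear: A_b = π·27²/4 = 572.6 mm²; R_n = 469 × 572.6 × 3 × 1 / 1000 = 805.6 kN → 0.75 × 805.6 = 604 kN.
Bearing: edge l_c = 40, r_n = 108 kN; interior l_c = 70, r_n = 145.8 kN; R_n = 108 + 2·145.8 = 399.6 kN → 300 kN.
Block shear: A_gv = 1275, A_nv = 875, A_nt = 120 mm²; R_n = min(0.6F_uA_nv, 0.6F_yA_gv) + U_bs·F_u·A_nt = 290.2 kN → 218 kN.
Block shear governs: 218 kN.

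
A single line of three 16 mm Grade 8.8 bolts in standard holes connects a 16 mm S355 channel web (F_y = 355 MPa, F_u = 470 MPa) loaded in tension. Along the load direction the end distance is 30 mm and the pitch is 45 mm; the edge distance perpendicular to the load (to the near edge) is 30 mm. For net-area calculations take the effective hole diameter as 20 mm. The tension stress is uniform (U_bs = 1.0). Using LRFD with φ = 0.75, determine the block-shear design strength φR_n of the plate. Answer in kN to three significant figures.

Shear plane L_v = 30 + 2·45 = 120 mm; A_gv = 120 × 16 = 1920 mm².
A_nv = (120 − 2.5·20) × 16 = 1120 mm².
A_nt = (30 − 0.5·20) × 16 = 320 mm².
0.6 F_u A_nv = 315.8 kN; 0.6 F_y A_gv = 409 kN → shear rupture governs the shear term.
R_n = 315.8 + 1.0 × 470 × 320 / 1000 = 466.2 kN.
Design strength φR_n = 0.75 × 466.2 = 350 kN.

350 kN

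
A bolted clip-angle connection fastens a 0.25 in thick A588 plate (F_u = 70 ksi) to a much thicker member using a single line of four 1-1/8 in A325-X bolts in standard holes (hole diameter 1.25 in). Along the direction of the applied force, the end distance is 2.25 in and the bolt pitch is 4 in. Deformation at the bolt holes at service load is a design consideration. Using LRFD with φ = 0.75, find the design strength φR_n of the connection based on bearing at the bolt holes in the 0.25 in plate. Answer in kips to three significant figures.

Per bolt r_n = 1.2 l_c t F_u ≤ 2.4 d t F_u; upper limit = 2.4 × 1.125 × 0.25 × 70 = 47.25 kips.
Edge bolt: l_c = 2.25 − 1.25/2 = 1.625 in → 1.2 × 1.625 × 0.25 × 70 = 34.12 → r_n = 34.12 kips.
Interior bolts: l_c = 4 − 1.25 = 2.75 in → 1.2 × 2.75 × 0.25 × 70 = 57.75 → r_n = 47.25 kips.
R_n = 1 × 34.12 + 3 × 47.25 = 175.9 kips.
Design strength φR_n = 0.75 × 175.9 = 132 kips.

132 kips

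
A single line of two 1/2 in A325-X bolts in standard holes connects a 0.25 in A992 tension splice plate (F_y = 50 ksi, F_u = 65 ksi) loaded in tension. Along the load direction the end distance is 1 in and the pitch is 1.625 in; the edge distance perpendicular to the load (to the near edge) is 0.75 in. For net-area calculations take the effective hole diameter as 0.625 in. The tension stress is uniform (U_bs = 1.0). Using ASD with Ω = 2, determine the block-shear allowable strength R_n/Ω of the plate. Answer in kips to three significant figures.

11.8 kips

Shear plane L_v = 1 + 1·1.625 = 2.625 in; A_gv = 2.625 × 0.25 = 0.6562 in².
A_nv = (2.625 − 1.5·0.625) × 0.25 = 0.4219 in².
A_nt = (0.75 − 0.5·0.625) × 0.25 = 0.1094 in².
0.6 F_u A_nv = 16.45 kips; 0.6 F_y A_gv = 19.69 kips → shear rupture governs the shear term.
R_n = 16.45 + 1.0 × 65 × 0.1094 = 23.56 kips.
Allowable strength R_n/Ω = 23.56 / 2 = 11.8 kips.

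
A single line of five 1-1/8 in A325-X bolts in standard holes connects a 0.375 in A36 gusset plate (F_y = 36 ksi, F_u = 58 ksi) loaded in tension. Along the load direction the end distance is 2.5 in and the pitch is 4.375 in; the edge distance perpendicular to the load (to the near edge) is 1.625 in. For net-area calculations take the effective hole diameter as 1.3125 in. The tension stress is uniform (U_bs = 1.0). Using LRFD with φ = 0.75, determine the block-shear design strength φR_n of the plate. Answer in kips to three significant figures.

Shear plane L_v = 2.5 + 4·4.375 = 20 in; A_gv = 20 × 0.375 = 7.5 in².
A_nv = (20 − 4.5·1.3125) × 0.375 = 5.285 in².
A_nt = (1.625 − 0.5·1.3125) × 0.375 = 0.3633 in².
0.6 F_u A_nv = 183.9 kips; 0.6 F_y A_gv = 162 kips → shear yielding governs the shear term.
R_n = 162 + 1.0 × 58 × 0.3633 = 183.1 kips.
Design strength φR_n = 0.75 × 183.1 = 137 kips.

137 kips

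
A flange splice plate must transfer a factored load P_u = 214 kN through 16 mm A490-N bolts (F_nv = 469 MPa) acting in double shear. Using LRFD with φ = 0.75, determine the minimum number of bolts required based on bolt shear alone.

2 bolts

A_b = π·16²/4 = 201.1 mm².
Per-bolt design strength φR_n = 0.75 × 469 × 201.1 × 2 / 1000 = 141.4 kN.
n ≥ 214 / 141.4 = 1.513 → use 2 bolts.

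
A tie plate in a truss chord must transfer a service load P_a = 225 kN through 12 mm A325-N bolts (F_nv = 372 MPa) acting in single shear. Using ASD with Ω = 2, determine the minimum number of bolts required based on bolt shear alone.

A_b = π·12²/4 = 113.1 mm².
Per-bolt allowable strength R_n/Ω = 372 × 113.1 × 1 / 1000 / 2 = 21.04 kN.
n ≥ 225 / 21.04 = 10.7 → use 11 bolts.

11 bolts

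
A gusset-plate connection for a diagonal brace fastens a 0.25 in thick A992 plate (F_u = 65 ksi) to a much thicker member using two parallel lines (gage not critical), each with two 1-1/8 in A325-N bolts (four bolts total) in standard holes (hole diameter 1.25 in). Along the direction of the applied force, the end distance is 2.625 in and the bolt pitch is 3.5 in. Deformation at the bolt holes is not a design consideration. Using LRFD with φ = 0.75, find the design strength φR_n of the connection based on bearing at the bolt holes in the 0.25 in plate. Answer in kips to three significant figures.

155 kips

Per bolt r_n = 1.5 l_c t F_u ≤ 3.0 d t F_u; upper limit = 3.0 × 1.125 × 0.25 × 65 = 54.84 kips.
Edge bolt: l_c = 2.625 − 1.25/2 = 2 in → 1.5 × 2 × 0.25 × 65 = 48.75 → r_n = 48.75 kips.
Interior bolts: l_c = 3.5 − 1.25 = 2.25 in → 1.5 × 2.25 × 0.25 × 65 = 54.84 → r_n = 54.84 kips.
R_n = 2 × 48.75 + 2 × 54.84 = 207.2 kips.
Design strength φR_n = 0.75 × 207.2 = 155 kips.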